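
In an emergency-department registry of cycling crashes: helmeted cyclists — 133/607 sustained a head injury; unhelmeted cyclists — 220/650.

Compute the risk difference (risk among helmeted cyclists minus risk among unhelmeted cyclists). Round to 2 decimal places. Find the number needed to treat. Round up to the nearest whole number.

risk, helmeted cyclists = 133/607 = 0.2191
risk, unhelmeted cyclists = 220/650 = 0.3385
risk difference = 0.2191 − 0.3385 = -0.12
absolute risk difference = 0.119351
1 / 0.119351 = 8.379 → round up → 9

RD = -0.12; NNT = 9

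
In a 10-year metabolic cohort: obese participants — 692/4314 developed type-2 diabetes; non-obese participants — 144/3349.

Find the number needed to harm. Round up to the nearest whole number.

risk, obese participants = 692/4314 = 0.160408
risk, non-obese participants = 144/3349 = 0.042998
absolute risk difference = 0.117410
1 / 0.117410 = 8.517 → round up → 9

NNH: 9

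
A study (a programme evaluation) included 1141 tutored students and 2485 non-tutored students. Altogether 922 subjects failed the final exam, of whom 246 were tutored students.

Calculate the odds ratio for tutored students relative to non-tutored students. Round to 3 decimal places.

tutored students without the outcome: 1141 − 246 = 895
non-tutored students with the outcome: 922 − 246 = 676
non-tutored students without the outcome: 2485 − 676 = 1809
OR = (246 × 1809) / (895 × 676) = 445014/605020 ≈ 0.736

OR = 0.736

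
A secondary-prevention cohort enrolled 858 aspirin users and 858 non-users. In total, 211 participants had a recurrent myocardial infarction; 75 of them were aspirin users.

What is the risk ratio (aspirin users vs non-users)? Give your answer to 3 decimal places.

aspirin users without the outcome: 858 − 75 = 783
non-users with the outcome: 211 − 75 = 136
non-users without the outcome: 858 − 136 = 722
risk, aspirin users = 75/858 = 0.0874
risk, non-users = 136/858 = 0.1585
RR = 0.0874 / 0.1585 = 0.551

0.551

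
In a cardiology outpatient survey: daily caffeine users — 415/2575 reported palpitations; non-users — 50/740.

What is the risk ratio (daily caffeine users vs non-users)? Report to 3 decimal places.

RR = 2.385

risk, daily caffeine users = 415/2575 = 0.1612
risk, non-users = 50/740 = 0.0676
RR = 0.1612 / 0.0676 = 2.385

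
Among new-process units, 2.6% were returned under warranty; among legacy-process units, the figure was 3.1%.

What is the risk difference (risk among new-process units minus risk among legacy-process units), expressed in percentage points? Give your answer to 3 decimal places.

-0.500

risk difference = 0.02600 − 0.03100 = -0.00500 → -0.500 percentage points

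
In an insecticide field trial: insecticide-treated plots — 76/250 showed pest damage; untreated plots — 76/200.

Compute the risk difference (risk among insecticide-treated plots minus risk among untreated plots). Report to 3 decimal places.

RD = -0.076

risk, insecticide-treated plots = 76/250 = 0.3040
risk, untreated plots = 76/200 = 0.3800
risk difference = 0.3040 − 0.3800 = -0.076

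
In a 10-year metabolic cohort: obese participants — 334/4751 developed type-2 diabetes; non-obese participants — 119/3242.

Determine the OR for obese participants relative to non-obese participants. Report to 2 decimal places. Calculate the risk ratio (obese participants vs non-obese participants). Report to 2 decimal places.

OR = 1.98; RR = 1.92

OR = (334 × 3123) / (4417 × 119) = 1043082/525623 ≈ 1.98
risk, obese participants = 334/4751 = 0.07030
risk, non-obese participants = 119/3242 = 0.03671
RR = 0.07030 / 0.03671 = 1.92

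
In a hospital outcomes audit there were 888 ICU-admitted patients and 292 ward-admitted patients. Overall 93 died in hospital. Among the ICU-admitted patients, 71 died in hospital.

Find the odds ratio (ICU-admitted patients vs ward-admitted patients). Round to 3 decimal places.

OR: 1.067

ICU-admitted patients without the outcome: 888 − 71 = 817
ward-admitted patients with the outcome: 93 − 71 = 22
ward-admitted patients without the outcome: 292 − 22 = 270
OR = (71 × 270) / (817 × 22) = 19170/17974 ≈ 1.067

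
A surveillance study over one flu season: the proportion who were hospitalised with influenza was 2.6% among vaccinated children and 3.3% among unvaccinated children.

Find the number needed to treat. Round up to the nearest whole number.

NNT ≈ 143

absolute risk difference = 0.007000
1 / 0.007000 = 142.857 → round up → 143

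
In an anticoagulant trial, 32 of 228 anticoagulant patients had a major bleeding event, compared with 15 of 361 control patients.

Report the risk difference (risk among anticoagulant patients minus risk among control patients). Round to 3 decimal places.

RD: 0.099

risk, anticoagulant patients = 32/228 = 0.14035
risk, control patients = 15/361 = 0.04155
risk difference = 0.14035 − 0.04155 = 0.099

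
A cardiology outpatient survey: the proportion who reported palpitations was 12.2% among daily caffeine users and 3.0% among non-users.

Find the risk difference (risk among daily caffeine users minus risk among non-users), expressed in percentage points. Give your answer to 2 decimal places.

RD = 9.20

risk difference = 0.12200 − 0.03000 = 0.09200 → 9.20 percentage points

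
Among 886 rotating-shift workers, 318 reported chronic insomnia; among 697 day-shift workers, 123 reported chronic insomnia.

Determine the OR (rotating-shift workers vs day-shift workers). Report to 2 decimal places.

odds, rotating-shift workers = 318/568 = 0.5599
odds, day-shift workers = 123/574 = 0.2143
OR = 0.5599 / 0.2143 = 2.61

OR ≈ 2.61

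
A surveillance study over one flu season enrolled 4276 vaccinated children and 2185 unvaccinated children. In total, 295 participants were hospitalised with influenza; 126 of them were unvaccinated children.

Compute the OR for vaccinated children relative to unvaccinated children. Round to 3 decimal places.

vaccinated children with the outcome: 295 − 126 = 169
vaccinated children without the outcome: 4276 − 169 = 4107
unvaccinated children without the outcome: 2185 − 126 = 2059
OR = (169 × 2059) / (4107 × 126) = 347971/517482 ≈ 0.672

0.672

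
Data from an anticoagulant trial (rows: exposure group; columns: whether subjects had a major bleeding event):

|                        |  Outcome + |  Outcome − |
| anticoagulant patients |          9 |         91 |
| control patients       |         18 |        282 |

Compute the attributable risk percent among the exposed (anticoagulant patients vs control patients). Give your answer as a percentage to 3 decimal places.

risk, anticoagulant patients = 9/100 = 0.0900
risk, control patients = 18/300 = 0.0600
AR% = (0.0900 − 0.0600) / 0.0900 = 0.3333 → 33.333%

AR% = 33.333%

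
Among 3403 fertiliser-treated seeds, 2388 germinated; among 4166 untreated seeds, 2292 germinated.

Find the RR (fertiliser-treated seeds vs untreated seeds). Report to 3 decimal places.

risk, fertiliser-treated seeds = 2388/3403 = 0.7017
risk, untreated seeds = 2292/4166 = 0.5502
RR = 0.7017 / 0.5502 = 1.275

RR: 1.275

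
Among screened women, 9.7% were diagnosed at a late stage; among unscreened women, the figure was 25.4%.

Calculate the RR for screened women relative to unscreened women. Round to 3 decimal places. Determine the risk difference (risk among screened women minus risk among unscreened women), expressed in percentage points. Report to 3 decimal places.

RR = 0.0970 / 0.2540 = 0.382
risk difference = 0.0970 − 0.2540 = -0.1570 → -15.700 percentage points

RR = 0.382; RD = -15.700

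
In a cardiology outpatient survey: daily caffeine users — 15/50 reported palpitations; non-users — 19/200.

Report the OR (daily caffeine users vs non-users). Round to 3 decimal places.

OR = (15 × 181) / (35 × 19) = 2715/665 ≈ 4.083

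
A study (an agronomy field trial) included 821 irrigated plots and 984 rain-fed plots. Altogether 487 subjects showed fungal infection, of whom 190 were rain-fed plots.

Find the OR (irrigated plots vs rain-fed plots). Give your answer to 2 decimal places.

irrigated plots with the outcome: 487 − 190 = 297
irrigated plots without the outcome: 821 − 297 = 524
rain-fed plots without the outcome: 984 − 190 = 794
odds, irrigated plots = 297/524 = 0.5668
odds, rain-fed plots = 190/794 = 0.2393
OR = 0.5668 / 0.2393 = 2.37

2.37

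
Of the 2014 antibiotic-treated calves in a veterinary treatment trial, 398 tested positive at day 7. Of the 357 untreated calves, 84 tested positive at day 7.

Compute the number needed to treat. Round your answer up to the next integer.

27

risk, antibiotic-treated calves = 398/2014 = 0.197617
risk, untreated calves = 84/357 = 0.235294
absolute risk difference = 0.037677
1 / 0.037677 = 26.541 → round up → 27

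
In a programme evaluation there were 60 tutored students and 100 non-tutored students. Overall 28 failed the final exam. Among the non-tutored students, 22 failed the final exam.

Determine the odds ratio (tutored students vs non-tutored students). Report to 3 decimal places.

0.394

tutored students with the outcome: 28 − 22 = 6
tutored students without the outcome: 60 − 6 = 54
non-tutored students without the outcome: 100 − 22 = 78
OR = (6 × 78) / (54 × 22) = 468/1188 ≈ 0.394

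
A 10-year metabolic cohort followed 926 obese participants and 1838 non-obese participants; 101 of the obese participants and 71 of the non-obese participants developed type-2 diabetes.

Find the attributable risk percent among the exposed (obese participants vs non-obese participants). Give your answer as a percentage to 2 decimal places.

AR%: 64.58%

risk, obese participants = 101/926 = 0.10907
risk, non-obese participants = 71/1838 = 0.03863
AR% = (0.10907 − 0.03863) / 0.10907 = 0.6458 → 64.58%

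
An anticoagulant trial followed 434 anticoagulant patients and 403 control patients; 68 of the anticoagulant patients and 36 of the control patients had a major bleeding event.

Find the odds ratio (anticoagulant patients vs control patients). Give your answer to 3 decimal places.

OR = (68 × 367) / (366 × 36) = 24956/13176 ≈ 1.894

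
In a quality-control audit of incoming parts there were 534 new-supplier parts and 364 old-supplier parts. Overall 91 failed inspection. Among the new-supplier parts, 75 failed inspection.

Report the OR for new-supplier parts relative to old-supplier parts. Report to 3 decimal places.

new-supplier parts without the outcome: 534 − 75 = 459
old-supplier parts with the outcome: 91 − 75 = 16
old-supplier parts without the outcome: 364 − 16 = 348
OR = (75 × 348) / (459 × 16) = 26100/7344 ≈ 3.554

3.554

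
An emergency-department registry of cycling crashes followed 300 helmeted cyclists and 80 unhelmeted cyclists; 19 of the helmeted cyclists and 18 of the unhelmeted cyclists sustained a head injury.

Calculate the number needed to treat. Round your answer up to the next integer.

risk, helmeted cyclists = 19/300 = 0.063333
risk, unhelmeted cyclists = 18/80 = 0.225000
absolute risk difference = 0.161667
1 / 0.161667 = 6.186 → round up → 7

7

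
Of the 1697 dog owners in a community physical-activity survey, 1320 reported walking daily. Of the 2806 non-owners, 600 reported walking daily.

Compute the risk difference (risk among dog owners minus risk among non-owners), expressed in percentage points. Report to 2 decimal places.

risk, dog owners = 1320/1697 = 0.7778
risk, non-owners = 600/2806 = 0.2138
risk difference = 0.7778 − 0.2138 = 0.5640 → 56.40 percentage points

RD ≈ 56.40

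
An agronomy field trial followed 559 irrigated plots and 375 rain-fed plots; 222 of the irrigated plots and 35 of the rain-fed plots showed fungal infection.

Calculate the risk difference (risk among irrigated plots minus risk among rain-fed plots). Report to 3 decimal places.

risk, irrigated plots = 222/559 = 0.3971
risk, rain-fed plots = 35/375 = 0.0933
risk difference = 0.3971 − 0.0933 = 0.304

RD = 0.304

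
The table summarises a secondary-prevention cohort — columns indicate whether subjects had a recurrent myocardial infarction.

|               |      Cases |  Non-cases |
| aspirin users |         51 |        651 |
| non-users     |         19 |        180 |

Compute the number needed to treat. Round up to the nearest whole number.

risk, aspirin users = 51/702 = 0.072650
risk, non-users = 19/199 = 0.095477
absolute risk difference = 0.022828
1 / 0.022828 = 43.806 → round up → 44

44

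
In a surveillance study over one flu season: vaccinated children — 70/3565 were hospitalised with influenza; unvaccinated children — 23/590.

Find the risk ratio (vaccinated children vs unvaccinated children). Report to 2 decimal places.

RR ≈ 0.50

risk, vaccinated children = 70/3565 = 0.01964
risk, unvaccinated children = 23/590 = 0.03898
RR = 0.01964 / 0.03898 = 0.50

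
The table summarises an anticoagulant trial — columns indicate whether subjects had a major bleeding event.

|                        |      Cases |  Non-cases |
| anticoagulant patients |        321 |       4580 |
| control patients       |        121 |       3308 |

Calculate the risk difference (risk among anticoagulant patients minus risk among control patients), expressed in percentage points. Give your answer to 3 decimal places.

3.021

risk, anticoagulant patients = 321/4901 = 0.06550
risk, control patients = 121/3429 = 0.03529
risk difference = 0.06550 − 0.03529 = 0.03021 → 3.021 percentage points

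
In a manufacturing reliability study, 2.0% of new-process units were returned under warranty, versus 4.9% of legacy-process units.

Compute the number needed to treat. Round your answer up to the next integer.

35

absolute risk difference = 0.029000
1 / 0.029000 = 34.483 → round up → 35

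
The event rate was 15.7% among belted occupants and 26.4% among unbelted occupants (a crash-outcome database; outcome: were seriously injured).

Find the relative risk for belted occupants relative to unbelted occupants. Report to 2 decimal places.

RR = 0.1570 / 0.2640 = 0.59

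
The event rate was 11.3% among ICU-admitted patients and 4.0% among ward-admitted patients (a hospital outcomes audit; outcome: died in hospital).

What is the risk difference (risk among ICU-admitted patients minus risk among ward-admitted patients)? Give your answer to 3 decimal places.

risk difference = 0.11300 − 0.04000 = 0.073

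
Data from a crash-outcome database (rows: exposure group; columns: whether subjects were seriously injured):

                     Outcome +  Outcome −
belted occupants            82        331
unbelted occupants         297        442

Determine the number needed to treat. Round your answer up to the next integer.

risk, belted occupants = 82/413 = 0.198547
risk, unbelted occupants = 297/739 = 0.401894
absolute risk difference = 0.203347
1 / 0.203347 = 4.918 → round up → 5

5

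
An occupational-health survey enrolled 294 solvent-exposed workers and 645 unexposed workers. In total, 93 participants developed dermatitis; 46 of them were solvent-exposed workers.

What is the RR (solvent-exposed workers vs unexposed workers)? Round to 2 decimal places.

2.15

solvent-exposed workers without the outcome: 294 − 46 = 248
unexposed workers with the outcome: 93 − 46 = 47
unexposed workers without the outcome: 645 − 47 = 598
risk, solvent-exposed workers = 46/294 = 0.1565
risk, unexposed workers = 47/645 = 0.0729
RR = 0.1565 / 0.0729 = 2.15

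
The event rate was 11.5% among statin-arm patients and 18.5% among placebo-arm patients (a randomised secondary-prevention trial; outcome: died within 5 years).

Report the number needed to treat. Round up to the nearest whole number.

15

absolute risk difference = 0.070000
1 / 0.070000 = 14.286 → round up → 15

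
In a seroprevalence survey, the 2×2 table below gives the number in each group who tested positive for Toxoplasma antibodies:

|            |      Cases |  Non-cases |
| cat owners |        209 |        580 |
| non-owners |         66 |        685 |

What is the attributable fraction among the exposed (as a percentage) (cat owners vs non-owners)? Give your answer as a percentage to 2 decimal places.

AR%: 66.82%

risk, cat owners = 209/789 = 0.2649
risk, non-owners = 66/751 = 0.0879
AR% = (0.2649 − 0.0879) / 0.2649 = 0.6682 → 66.82%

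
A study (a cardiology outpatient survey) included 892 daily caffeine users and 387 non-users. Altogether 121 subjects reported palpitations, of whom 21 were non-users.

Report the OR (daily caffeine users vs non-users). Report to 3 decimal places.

OR ≈ 2.201

daily caffeine users with the outcome: 121 − 21 = 100
daily caffeine users without the outcome: 892 − 100 = 792
non-users without the outcome: 387 − 21 = 366
OR = (100 × 366) / (792 × 21) = 36600/16632 ≈ 2.201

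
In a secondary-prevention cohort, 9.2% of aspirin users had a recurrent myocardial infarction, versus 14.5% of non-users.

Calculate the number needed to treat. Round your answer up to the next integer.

NNT ≈ 19

absolute risk difference = 0.053000
1 / 0.053000 = 18.868 → round up → 19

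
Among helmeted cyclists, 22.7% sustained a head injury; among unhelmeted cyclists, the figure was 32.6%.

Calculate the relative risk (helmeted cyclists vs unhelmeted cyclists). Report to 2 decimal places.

RR = 0.2270 / 0.3260 = 0.70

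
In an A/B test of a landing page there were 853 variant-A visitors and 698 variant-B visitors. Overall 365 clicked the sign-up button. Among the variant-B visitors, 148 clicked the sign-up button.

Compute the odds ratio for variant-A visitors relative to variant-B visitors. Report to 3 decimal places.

OR: 1.268

variant-A visitors with the outcome: 365 − 148 = 217
variant-A visitors without the outcome: 853 − 217 = 636
variant-B visitors without the outcome: 698 − 148 = 550
odds, variant-A visitors = 217/636 = 0.3412
odds, variant-B visitors = 148/550 = 0.2691
OR = 0.3412 / 0.2691 = 1.268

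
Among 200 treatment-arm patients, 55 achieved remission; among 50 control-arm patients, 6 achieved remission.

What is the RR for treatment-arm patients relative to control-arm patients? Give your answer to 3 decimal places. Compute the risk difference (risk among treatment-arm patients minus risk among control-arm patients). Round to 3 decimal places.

RR = 2.292; RD = 0.155

risk, treatment-arm patients = 55/200 = 0.2750
risk, control-arm patients = 6/50 = 0.1200
RR = 0.2750 / 0.1200 = 2.292
risk difference = 0.2750 − 0.1200 = 0.155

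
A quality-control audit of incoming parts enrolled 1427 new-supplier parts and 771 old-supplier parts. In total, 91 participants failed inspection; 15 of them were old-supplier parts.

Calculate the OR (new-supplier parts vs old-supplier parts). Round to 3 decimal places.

new-supplier parts with the outcome: 91 − 15 = 76
new-supplier parts without the outcome: 1427 − 76 = 1351
old-supplier parts without the outcome: 771 − 15 = 756
OR = (76 × 756) / (1351 × 15) = 57456/20265 ≈ 2.835

OR = 2.835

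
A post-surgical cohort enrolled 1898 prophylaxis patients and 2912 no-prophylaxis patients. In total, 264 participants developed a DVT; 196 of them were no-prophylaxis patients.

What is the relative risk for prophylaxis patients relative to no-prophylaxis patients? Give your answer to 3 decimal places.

prophylaxis patients with the outcome: 264 − 196 = 68
prophylaxis patients without the outcome: 1898 − 68 = 1830
no-prophylaxis patients without the outcome: 2912 − 196 = 2716
risk, prophylaxis patients = 68/1898 = 0.03583
risk, no-prophylaxis patients = 196/2912 = 0.06731
RR = 0.03583 / 0.06731 = 0.532

RR: 0.532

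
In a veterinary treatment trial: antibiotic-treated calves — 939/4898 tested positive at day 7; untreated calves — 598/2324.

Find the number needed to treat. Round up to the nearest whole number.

16

risk, antibiotic-treated calves = 939/4898 = 0.191711
risk, untreated calves = 598/2324 = 0.257315
absolute risk difference = 0.065604
1 / 0.065604 = 15.243 → round up → 16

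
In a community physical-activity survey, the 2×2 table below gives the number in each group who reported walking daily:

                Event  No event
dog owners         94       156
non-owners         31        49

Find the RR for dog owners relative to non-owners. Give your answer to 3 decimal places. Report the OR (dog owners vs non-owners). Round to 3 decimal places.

RR = 0.970; OR = 0.952

risk, dog owners = 94/250 = 0.3760
risk, non-owners = 31/80 = 0.3875
RR = 0.3760 / 0.3875 = 0.970
odds, dog owners = 94/156 = 0.6026
odds, non-owners = 31/49 = 0.6327
OR = 0.6026 / 0.6327 = 0.952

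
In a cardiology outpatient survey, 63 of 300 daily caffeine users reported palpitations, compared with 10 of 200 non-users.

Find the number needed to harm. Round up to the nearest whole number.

risk, daily caffeine users = 63/300 = 0.210000
risk, non-users = 10/200 = 0.050000
absolute risk difference = 0.160000
1 / 0.160000 = 6.250 → round up → 7

NNH ≈ 7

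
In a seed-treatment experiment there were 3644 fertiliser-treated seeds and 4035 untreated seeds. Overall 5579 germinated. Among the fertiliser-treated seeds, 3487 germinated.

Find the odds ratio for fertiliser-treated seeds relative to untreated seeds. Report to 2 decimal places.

OR = 20.63

fertiliser-treated seeds without the outcome: 3644 − 3487 = 157
untreated seeds with the outcome: 5579 − 3487 = 2092
untreated seeds without the outcome: 4035 − 2092 = 1943
odds, fertiliser-treated seeds = 3487/157 = 22.2102
odds, untreated seeds = 2092/1943 = 1.0767
OR = 22.2102 / 1.0767 = 20.63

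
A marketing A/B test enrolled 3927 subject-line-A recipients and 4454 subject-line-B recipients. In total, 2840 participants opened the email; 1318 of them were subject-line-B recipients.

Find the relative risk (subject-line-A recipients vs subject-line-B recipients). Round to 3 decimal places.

subject-line-A recipients with the outcome: 2840 − 1318 = 1522
subject-line-A recipients without the outcome: 3927 − 1522 = 2405
subject-line-B recipients without the outcome: 4454 − 1318 = 3136
risk, subject-line-A recipients = 1522/3927 = 0.3876
risk, subject-line-B recipients = 1318/4454 = 0.2959
RR = 0.3876 / 0.2959 = 1.310

1.310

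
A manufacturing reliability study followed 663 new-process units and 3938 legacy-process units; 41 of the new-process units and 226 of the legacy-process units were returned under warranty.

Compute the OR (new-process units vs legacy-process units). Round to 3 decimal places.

OR = (41 × 3712) / (622 × 226) = 152192/140572 ≈ 1.083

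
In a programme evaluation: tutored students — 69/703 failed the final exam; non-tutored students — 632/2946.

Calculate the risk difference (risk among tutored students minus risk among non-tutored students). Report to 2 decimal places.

risk, tutored students = 69/703 = 0.0982
risk, non-tutored students = 632/2946 = 0.2145
risk difference = 0.0982 − 0.2145 = -0.12

RD ≈ -0.12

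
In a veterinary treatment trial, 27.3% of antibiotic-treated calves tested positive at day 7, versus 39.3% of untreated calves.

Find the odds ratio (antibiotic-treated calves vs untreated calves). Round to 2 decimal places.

0.58

odds, antibiotic-treated calves = 0.2730/0.7270 = 0.3755
odds, untreated calves = 0.3930/0.6070 = 0.6474
OR = 0.3755 / 0.6474 = 0.58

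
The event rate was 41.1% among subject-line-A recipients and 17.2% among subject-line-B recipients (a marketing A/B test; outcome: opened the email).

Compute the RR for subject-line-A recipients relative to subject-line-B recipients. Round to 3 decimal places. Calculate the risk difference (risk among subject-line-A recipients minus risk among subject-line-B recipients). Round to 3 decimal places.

RR = 2.390; RD = 0.239

RR = 0.4110 / 0.1720 = 2.390
risk difference = 0.4110 − 0.1720 = 0.239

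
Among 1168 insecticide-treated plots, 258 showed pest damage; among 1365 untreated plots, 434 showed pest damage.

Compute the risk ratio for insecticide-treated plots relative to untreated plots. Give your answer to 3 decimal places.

risk, insecticide-treated plots = 258/1168 = 0.2209
risk, untreated plots = 434/1365 = 0.3179
RR = 0.2209 / 0.3179 = 0.695

0.695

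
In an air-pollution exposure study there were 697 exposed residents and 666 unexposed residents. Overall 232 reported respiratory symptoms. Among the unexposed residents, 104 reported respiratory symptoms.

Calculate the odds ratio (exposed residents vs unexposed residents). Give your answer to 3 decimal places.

exposed residents with the outcome: 232 − 104 = 128
exposed residents without the outcome: 697 − 128 = 569
unexposed residents without the outcome: 666 − 104 = 562
odds, exposed residents = 128/569 = 0.2250
odds, unexposed residents = 104/562 = 0.1851
OR = 0.2250 / 0.1851 = 1.216

1.216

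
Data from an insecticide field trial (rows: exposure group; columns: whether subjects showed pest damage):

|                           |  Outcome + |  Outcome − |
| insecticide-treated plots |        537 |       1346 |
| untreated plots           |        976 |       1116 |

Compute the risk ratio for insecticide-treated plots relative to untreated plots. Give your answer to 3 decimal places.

RR: 0.611

risk, insecticide-treated plots = 537/1883 = 0.2852
risk, untreated plots = 976/2092 = 0.4665
RR = 0.2852 / 0.4665 = 0.611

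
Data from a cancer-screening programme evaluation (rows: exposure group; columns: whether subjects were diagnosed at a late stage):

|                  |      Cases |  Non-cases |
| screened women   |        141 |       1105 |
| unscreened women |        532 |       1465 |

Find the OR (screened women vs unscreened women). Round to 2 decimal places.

OR = (141 × 1465) / (1105 × 532) = 206565/587860 ≈ 0.35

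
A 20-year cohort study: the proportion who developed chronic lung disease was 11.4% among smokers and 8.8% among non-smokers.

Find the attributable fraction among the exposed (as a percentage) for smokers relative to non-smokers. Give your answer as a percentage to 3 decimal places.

AR% = (0.1140 − 0.0880) / 0.1140 = 0.2281 → 22.807%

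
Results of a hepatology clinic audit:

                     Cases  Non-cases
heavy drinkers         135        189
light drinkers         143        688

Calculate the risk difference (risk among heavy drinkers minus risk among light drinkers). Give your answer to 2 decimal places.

risk, heavy drinkers = 135/324 = 0.4167
risk, light drinkers = 143/831 = 0.1721
risk difference = 0.4167 − 0.1721 = 0.24

0.24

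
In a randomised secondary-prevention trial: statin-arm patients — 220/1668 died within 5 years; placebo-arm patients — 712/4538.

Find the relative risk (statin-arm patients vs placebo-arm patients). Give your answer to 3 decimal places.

0.841

risk, statin-arm patients = 220/1668 = 0.1319
risk, placebo-arm patients = 712/4538 = 0.1569
RR = 0.1319 / 0.1569 = 0.841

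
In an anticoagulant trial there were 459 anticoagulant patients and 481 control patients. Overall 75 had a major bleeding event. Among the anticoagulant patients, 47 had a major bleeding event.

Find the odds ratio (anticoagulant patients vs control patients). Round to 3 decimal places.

OR = 1.846

anticoagulant patients without the outcome: 459 − 47 = 412
control patients with the outcome: 75 − 47 = 28
control patients without the outcome: 481 − 28 = 453
OR = (47 × 453) / (412 × 28) = 21291/11536 ≈ 1.846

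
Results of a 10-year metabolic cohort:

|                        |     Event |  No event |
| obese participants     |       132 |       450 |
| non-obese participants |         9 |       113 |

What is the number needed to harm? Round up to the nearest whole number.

risk, obese participants = 132/582 = 0.226804
risk, non-obese participants = 9/122 = 0.073770
absolute risk difference = 0.153034
1 / 0.153034 = 6.534 → round up → 7

NNH = 7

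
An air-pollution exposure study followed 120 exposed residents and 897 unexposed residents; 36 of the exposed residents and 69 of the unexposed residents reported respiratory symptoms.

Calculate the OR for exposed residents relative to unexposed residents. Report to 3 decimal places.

OR = (36 × 828) / (84 × 69) = 29808/5796 ≈ 5.143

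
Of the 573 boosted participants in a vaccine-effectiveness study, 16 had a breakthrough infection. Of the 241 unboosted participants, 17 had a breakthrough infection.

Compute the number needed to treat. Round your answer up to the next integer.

NNT: 24

risk, boosted participants = 16/573 = 0.027923
risk, unboosted participants = 17/241 = 0.070539
absolute risk difference = 0.042616
1 / 0.042616 = 23.465 → round up → 24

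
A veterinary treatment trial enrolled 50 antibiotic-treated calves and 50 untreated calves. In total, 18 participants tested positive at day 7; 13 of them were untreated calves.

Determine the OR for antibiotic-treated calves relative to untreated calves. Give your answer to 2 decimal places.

0.32

antibiotic-treated calves with the outcome: 18 − 13 = 5
antibiotic-treated calves without the outcome: 50 − 5 = 45
untreated calves without the outcome: 50 − 13 = 37
odds, antibiotic-treated calves = 5/45 = 0.1111
odds, untreated calves = 13/37 = 0.3514
OR = 0.1111 / 0.3514 = 0.32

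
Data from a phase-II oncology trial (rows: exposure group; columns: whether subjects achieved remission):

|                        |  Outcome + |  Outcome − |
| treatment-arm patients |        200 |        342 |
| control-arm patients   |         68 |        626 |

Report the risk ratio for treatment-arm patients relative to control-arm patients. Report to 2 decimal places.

3.77

risk, treatment-arm patients = 200/542 = 0.3690
risk, control-arm patients = 68/694 = 0.0980
RR = 0.3690 / 0.0980 = 3.77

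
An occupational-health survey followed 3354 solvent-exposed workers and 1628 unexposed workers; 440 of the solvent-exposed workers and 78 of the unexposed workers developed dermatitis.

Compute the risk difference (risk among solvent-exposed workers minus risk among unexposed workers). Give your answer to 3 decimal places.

risk, solvent-exposed workers = 440/3354 = 0.13119
risk, unexposed workers = 78/1628 = 0.04791
risk difference = 0.13119 − 0.04791 = 0.083

RD = 0.083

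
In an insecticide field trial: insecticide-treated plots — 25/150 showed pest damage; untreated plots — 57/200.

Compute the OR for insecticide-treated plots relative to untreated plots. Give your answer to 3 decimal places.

OR = (25 × 143) / (125 × 57) = 3575/7125 ≈ 0.502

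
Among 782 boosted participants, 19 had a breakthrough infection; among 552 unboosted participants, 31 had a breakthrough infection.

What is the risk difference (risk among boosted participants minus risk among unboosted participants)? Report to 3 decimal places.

risk, boosted participants = 19/782 = 0.02430
risk, unboosted participants = 31/552 = 0.05616
risk difference = 0.02430 − 0.05616 = -0.032

RD ≈ -0.032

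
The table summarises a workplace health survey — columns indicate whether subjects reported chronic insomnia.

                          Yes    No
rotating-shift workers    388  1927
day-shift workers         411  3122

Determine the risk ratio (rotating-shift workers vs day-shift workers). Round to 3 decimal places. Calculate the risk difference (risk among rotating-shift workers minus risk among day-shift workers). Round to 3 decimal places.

RR = 1.441; RD = 0.051

risk, rotating-shift workers = 388/2315 = 0.1676
risk, day-shift workers = 411/3533 = 0.1163
RR = 0.1676 / 0.1163 = 1.441
risk difference = 0.1676 − 0.1163 = 0.051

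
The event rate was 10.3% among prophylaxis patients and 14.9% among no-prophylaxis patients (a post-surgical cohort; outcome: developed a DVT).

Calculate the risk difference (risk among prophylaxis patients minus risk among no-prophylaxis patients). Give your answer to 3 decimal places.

risk difference = 0.1030 − 0.1490 = -0.046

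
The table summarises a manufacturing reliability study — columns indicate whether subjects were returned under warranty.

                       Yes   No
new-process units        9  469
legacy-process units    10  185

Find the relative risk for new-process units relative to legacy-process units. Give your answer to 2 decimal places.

risk, new-process units = 9/478 = 0.01883
risk, legacy-process units = 10/195 = 0.05128
RR = 0.01883 / 0.05128 = 0.37

RR = 0.37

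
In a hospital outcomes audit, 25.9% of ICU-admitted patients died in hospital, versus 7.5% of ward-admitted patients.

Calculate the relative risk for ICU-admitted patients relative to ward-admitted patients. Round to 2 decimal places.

RR = 0.2590 / 0.0750 = 3.45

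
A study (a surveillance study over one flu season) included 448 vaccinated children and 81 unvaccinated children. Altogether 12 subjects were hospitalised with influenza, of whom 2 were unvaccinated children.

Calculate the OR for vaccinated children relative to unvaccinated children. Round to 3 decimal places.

vaccinated children with the outcome: 12 − 2 = 10
vaccinated children without the outcome: 448 − 10 = 438
unvaccinated children without the outcome: 81 − 2 = 79
OR = (10 × 79) / (438 × 2) = 790/876 ≈ 0.902

OR: 0.902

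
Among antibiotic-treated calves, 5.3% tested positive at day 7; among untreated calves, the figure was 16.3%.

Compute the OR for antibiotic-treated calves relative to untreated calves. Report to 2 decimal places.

OR: 0.29

odds, antibiotic-treated calves = 0.0530/0.9470 = 0.0560
odds, untreated calves = 0.1630/0.8370 = 0.1947
OR = 0.0560 / 0.1947 = 0.29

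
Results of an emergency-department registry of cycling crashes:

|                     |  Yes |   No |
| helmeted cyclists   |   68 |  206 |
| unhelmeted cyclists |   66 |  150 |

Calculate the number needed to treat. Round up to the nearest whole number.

risk, helmeted cyclists = 68/274 = 0.248175
risk, unhelmeted cyclists = 66/216 = 0.305556
absolute risk difference = 0.057380
1 / 0.057380 = 17.428 → round up → 18

NNT = 18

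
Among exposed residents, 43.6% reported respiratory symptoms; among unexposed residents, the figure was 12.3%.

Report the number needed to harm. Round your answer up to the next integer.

absolute risk difference = 0.313000
1 / 0.313000 = 3.195 → round up → 4

4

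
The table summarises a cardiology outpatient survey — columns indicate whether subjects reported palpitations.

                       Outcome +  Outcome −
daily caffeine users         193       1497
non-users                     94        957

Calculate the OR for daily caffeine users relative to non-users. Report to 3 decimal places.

odds, daily caffeine users = 193/1497 = 0.1289
odds, non-users = 94/957 = 0.0982
OR = 0.1289 / 0.0982 = 1.313

OR = 1.313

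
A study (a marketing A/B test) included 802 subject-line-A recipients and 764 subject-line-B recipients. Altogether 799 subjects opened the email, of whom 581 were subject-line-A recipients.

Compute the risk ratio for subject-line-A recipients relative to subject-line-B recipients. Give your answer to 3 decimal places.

2.539

subject-line-A recipients without the outcome: 802 − 581 = 221
subject-line-B recipients with the outcome: 799 − 581 = 218
subject-line-B recipients without the outcome: 764 − 218 = 546
risk, subject-line-A recipients = 581/802 = 0.7244
risk, subject-line-B recipients = 218/764 = 0.2853
RR = 0.7244 / 0.2853 = 2.539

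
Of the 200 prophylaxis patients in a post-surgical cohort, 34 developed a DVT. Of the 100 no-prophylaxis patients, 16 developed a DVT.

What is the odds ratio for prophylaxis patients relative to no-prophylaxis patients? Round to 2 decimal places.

OR = 1.08

odds, prophylaxis patients = 34/166 = 0.2048
odds, no-prophylaxis patients = 16/84 = 0.1905
OR = 0.2048 / 0.1905 = 1.08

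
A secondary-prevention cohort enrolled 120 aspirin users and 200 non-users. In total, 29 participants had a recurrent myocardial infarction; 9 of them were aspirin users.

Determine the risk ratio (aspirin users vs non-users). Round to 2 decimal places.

RR: 0.75

aspirin users without the outcome: 120 − 9 = 111
non-users with the outcome: 29 − 9 = 20
non-users without the outcome: 200 − 20 = 180
risk, aspirin users = 9/120 = 0.0750
risk, non-users = 20/200 = 0.1000
RR = 0.0750 / 0.1000 = 0.75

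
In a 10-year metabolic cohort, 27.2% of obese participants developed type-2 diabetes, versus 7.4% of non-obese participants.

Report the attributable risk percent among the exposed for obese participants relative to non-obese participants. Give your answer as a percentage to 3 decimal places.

AR% = (0.2720 − 0.0740) / 0.2720 = 0.7279 → 72.794%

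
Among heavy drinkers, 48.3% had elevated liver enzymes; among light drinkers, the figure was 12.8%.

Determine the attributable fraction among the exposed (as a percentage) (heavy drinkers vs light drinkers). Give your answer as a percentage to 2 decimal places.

AR% = (0.4830 − 0.1280) / 0.4830 = 0.7350 → 73.50%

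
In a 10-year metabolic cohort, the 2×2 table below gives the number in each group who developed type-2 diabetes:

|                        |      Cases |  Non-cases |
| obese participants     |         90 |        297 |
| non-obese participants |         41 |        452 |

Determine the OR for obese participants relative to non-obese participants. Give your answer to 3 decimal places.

3.341

odds, obese participants = 90/297 = 0.3030
odds, non-obese participants = 41/452 = 0.0907
OR = 0.3030 / 0.0907 = 3.341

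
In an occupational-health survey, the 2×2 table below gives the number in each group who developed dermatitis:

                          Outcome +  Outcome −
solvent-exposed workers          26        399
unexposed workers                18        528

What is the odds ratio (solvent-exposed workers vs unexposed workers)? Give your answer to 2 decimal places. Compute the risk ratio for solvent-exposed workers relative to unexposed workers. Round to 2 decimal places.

OR = 1.91; RR = 1.86

odds, solvent-exposed workers = 26/399 = 0.06516
odds, unexposed workers = 18/528 = 0.03409
OR = 0.06516 / 0.03409 = 1.91
risk, solvent-exposed workers = 26/425 = 0.06118
risk, unexposed workers = 18/546 = 0.03297
RR = 0.06118 / 0.03297 = 1.86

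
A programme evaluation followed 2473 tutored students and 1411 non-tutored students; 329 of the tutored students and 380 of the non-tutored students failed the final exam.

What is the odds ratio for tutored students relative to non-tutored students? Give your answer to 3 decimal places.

OR = (329 × 1031) / (2144 × 380) = 339199/814720 ≈ 0.416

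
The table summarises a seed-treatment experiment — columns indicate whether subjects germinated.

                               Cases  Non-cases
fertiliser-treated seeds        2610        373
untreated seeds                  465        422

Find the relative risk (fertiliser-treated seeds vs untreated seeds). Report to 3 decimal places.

1.669

risk, fertiliser-treated seeds = 2610/2983 = 0.8750
risk, untreated seeds = 465/887 = 0.5242
RR = 0.8750 / 0.5242 = 1.669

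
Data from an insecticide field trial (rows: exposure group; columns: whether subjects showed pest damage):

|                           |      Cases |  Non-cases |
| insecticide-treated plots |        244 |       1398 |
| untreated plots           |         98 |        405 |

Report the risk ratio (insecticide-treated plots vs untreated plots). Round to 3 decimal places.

0.763

risk, insecticide-treated plots = 244/1642 = 0.1486
risk, untreated plots = 98/503 = 0.1948
RR = 0.1486 / 0.1948 = 0.763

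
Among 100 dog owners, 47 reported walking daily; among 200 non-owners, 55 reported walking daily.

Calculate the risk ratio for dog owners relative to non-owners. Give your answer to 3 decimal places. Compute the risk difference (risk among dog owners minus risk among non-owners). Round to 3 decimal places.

risk, dog owners = 47/100 = 0.4700
risk, non-owners = 55/200 = 0.2750
RR = 0.4700 / 0.2750 = 1.709
risk difference = 0.4700 − 0.2750 = 0.195

RR = 1.709; RD = 0.195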